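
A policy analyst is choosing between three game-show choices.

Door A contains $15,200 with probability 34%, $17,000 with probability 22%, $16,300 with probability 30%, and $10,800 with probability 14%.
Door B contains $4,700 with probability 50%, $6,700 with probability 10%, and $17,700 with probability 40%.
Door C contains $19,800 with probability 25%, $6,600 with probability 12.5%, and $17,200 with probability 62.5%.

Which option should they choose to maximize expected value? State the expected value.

Door C ($16,525)

Door A = 0.34 × 15200 + 0.22 × 17000 + 0.3 × 16300 + 0.14 × 10800 = 5168 + 3740 + 4890 + 1512 = 15310
Door B = 0.5 × 4700 + 0.1 × 6700 + 0.4 × 17700 = 2350 + 670 + 7080 = 10100
Door C = 0.25 × 19800 + 0.125 × 6600 + 0.625 × 17200 = 4950 + 825 + 10750 = 16525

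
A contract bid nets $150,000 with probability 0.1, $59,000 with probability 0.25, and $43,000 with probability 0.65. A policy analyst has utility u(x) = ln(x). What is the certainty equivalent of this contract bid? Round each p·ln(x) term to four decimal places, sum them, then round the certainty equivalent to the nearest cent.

$52,727.90

E[u] = 0.1·ln(150000) + 0.25·ln(59000) + 0.65·ln(43000) = 1.1918 + 2.7463 + 6.9348 = 10.8729
CE = e^10.8729 ≈ 52727.90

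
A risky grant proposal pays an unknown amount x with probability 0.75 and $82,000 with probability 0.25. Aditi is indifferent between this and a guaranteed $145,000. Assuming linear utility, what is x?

0.75·x + 0.25·82000 = 145000
0.75·x = 145000 − 20500 = 124500
x = 124500 / 0.75 = 166000

x = $166,000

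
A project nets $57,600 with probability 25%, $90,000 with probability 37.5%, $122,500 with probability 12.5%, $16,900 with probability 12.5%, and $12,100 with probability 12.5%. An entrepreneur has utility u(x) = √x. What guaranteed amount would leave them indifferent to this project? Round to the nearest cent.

E[u] = 0.25·√57600 + 0.375·√90000 + 0.125·√122500 + 0.125·√16900 + 0.125·√12100 = 0.25·240 + 0.375·300 + 0.125·350 + 0.125·130 + 0.125·110 = 246.25
CE = (246.25)² = 60639.0625

$60,639.06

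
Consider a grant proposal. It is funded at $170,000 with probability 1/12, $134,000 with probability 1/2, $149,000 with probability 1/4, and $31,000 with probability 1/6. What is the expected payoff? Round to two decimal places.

$123,583.33

EV = 1/12 × 170000 + 1/2 × 134000 + 1/4 × 149000 + 1/6 × 31000 = 14166.6667 + 67000 + 37250 + 5166.6667 = 123583.3333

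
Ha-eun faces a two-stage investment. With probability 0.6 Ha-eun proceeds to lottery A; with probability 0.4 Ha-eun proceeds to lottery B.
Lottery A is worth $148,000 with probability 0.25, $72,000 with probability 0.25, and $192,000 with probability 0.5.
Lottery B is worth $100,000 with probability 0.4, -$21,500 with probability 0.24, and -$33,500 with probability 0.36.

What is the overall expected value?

EV(A) = 0.25 × 148000 + 0.25 × 72000 + 0.5 × 192000 = 37000 + 18000 + 96000 = 151000
EV(B) = 0.4 × 100000 + 0.24 × (-21500) + 0.36 × (-33500) = 40000 − 5160 − 12060 = 22780
Overall = 0.6 × 151000 + 0.4 × 22780 = 90600 + 9112 = 99712

$99,712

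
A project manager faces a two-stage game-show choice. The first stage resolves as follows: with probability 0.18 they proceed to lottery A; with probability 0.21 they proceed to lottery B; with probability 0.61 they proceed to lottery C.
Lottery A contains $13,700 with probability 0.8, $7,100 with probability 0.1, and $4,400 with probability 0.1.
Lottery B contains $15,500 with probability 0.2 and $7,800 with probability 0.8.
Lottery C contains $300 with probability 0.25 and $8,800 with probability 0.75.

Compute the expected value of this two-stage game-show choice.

$8,212.95

EV(A) = 0.8 × 13700 + 0.1 × 7100 + 0.1 × 4400 = 10960 + 710 + 440 = 12110
EV(B) = 0.2 × 15500 + 0.8 × 7800 = 3100 + 6240 = 9340
EV(C) = 0.25 × 300 + 0.75 × 8800 = 75 + 6600 = 6675
Overall = 0.18 × 12110 + 0.21 × 9340 + 0.61 × 6675 = 2179.8 + 1961.4 + 4071.75 = 8212.95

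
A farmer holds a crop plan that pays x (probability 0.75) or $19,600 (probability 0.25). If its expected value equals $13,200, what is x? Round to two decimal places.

x = $11,066.67

0.75·x + 0.25·19600 = 13200
0.75·x = 13200 − 4900 = 8300
x = 8300 / 0.75 = 11066.6667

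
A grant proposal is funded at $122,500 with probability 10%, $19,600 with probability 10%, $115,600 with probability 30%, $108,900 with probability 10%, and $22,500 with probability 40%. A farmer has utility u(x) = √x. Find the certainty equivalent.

$59,536

E[u] = 0.1·√122500 + 0.1·√19600 + 0.3·√115600 + 0.1·√108900 + 0.4·√22500 = 0.1·350 + 0.1·140 + 0.3·340 + 0.1·330 + 0.4·150 = 244
CE = (244)² = 59536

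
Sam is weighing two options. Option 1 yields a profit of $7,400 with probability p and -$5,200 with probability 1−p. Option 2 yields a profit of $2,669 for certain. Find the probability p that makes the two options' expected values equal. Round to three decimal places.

p = 0.625

p·7400 + (1−p)·(-5200) = 2669
12600p − 5200 = 2669
p = (2669 + 5200) / 12600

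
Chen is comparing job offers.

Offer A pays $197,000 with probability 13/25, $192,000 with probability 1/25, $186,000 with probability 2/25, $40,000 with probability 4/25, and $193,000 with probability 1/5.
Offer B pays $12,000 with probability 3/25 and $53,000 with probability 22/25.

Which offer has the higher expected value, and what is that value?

Offer A = 13/25 × 197000 + 1/25 × 192000 + 2/25 × 186000 + 4/25 × 40000 + 1/5 × 193000 = 102440 + 7680 + 14880 + 6400 + 38600 = 170000
Offer B = 3/25 × 12000 + 22/25 × 53000 = 1440 + 46640 = 48080

Offer A ($170,000)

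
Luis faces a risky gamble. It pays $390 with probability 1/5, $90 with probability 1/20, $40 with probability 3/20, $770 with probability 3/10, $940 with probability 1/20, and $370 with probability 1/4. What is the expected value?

$459

EV = 1/5 × 390 + 1/20 × 90 + 3/20 × 40 + 3/10 × 770 + 1/20 × 940 + 1/4 × 370 = 78 + 4.5 + 6 + 231 + 47 + 92.5 = 459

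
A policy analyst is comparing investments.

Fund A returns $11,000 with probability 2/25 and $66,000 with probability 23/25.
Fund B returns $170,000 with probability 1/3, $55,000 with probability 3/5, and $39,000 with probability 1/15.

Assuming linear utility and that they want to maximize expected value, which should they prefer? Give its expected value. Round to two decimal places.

Fund A = 2/25 × 11000 + 23/25 × 66000 = 880 + 60720 = 61600
Fund B = 1/3 × 170000 + 3/5 × 55000 + 1/15 × 39000 = 56666.6667 + 33000 + 2600 = 92266.6667

Fund B ($92,266.67)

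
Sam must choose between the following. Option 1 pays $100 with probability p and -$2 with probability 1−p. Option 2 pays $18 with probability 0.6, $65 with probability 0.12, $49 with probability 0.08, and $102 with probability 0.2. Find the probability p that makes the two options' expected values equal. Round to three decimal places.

EV(Option 2) = 0.6 × 18 + 0.12 × 65 + 0.08 × 49 + 0.2 × 102 = 10.8 + 7.8 + 3.92 + 20.4 = 42.92
p·100 + (1−p)·(-2) = 42.92
102p − 2 = 42.92
p = (42.92 + 2) / 102

p = 0.440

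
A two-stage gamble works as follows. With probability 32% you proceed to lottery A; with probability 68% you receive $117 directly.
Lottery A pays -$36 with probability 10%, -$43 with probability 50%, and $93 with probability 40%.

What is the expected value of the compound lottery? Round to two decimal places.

EV(A) = 0.1 × (-36) + 0.5 × (-43) + 0.4 × 93 = -3.6 − 21.5 + 37.2 = 12.1
Branch B: 117 (certain)
Overall = 0.32 × 12.1 + 0.68 × 117 = 3.872 + 79.56 = 83.432

$83.43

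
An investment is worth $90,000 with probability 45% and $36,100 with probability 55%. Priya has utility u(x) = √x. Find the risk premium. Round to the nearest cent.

E[u] = 0.45·√90000 + 0.55·√36100 = 0.45·300 + 0.55·190 = 239.5
CE = (239.5)² = 57360.25
Risk premium = EV − CE = 60355 − 57360.25 = 2994.75

$2,994.75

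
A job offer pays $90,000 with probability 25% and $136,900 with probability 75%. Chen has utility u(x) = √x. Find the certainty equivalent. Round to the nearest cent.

E[u] = 0.25·√90000 + 0.75·√136900 = 0.25·300 + 0.75·370 = 352.5
CE = (352.5)² = 124256.25

$124,256.25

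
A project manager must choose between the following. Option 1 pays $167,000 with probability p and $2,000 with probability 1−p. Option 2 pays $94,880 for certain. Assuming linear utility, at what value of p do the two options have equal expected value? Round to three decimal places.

p·167000 + (1−p)·2000 = 94880
165000p + 2000 = 94880
p = (94880 − 2000) / 165000

p = 0.563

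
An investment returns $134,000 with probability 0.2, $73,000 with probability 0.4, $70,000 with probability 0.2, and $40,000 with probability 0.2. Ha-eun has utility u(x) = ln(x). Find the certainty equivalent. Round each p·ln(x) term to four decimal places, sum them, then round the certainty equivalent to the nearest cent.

E[u] = 0.2·ln(134000) + 0.4·ln(73000) + 0.2·ln(70000) + 0.2·ln(40000) = 2.3611 + 4.4793 + 2.2313 + 2.1193 = 11.1910
CE = e^11.1910 ≈ 72475.22

$72,475.22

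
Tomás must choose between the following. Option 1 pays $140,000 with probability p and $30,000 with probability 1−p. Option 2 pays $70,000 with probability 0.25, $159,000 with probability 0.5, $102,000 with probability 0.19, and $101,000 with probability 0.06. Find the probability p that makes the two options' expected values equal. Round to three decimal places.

p = 0.840

EV(Option 2) = 0.25 × 70000 + 0.5 × 159000 + 0.19 × 102000 + 0.06 × 101000 = 17500 + 79500 + 19380 + 6060 = 122440
p·140000 + (1−p)·30000 = 122440
110000p + 30000 = 122440
p = (122440 − 30000) / 110000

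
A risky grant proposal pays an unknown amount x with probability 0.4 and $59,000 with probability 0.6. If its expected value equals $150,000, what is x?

x = $286,500

0.4·x + 0.6·59000 = 150000
0.4·x = 150000 − 35400 = 114600
x = 114600 / 0.4 = 286500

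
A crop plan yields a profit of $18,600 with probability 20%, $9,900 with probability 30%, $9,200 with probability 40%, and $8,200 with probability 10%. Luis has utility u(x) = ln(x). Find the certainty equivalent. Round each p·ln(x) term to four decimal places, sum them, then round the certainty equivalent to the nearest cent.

E[u] = 0.2·ln(18600) + 0.3·ln(9900) + 0.4·ln(9200) + 0.1·ln(8200) = 1.9662 + 2.7601 + 3.6508 + 0.9012 = 9.2783
CE = e^9.2783 ≈ 10703.22

$10,703.22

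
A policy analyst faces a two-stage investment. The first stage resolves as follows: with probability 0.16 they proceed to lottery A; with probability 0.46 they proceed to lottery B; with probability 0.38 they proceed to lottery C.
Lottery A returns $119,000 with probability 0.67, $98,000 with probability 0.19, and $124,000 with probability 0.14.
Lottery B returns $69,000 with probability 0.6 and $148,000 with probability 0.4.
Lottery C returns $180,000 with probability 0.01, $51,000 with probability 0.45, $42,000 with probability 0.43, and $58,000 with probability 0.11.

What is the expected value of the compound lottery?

EV(A) = 0.67 × 119000 + 0.19 × 98000 + 0.14 × 124000 = 79730 + 18620 + 17360 = 115710
EV(B) = 0.6 × 69000 + 0.4 × 148000 = 41400 + 59200 = 100600
EV(C) = 0.01 × 180000 + 0.45 × 51000 + 0.43 × 42000 + 0.11 × 58000 = 1800 + 22950 + 18060 + 6380 = 49190
Overall = 0.16 × 115710 + 0.46 × 100600 + 0.38 × 49190 = 18513.6 + 46276 + 18692.2 = 83481.8

$83,481.80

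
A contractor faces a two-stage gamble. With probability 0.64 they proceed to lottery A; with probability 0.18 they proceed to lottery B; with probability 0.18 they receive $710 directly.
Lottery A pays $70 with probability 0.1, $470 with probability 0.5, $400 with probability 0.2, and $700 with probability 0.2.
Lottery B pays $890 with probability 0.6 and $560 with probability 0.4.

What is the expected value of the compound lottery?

EV(A) = 0.1 × 70 + 0.5 × 470 + 0.2 × 400 + 0.2 × 700 = 7 + 235 + 80 + 140 = 462
EV(B) = 0.6 × 890 + 0.4 × 560 = 534 + 224 = 758
Branch C: 710 (certain)
Overall = 0.64 × 462 + 0.18 × 758 + 0.18 × 710 = 295.68 + 136.44 + 127.8 = 559.92

$559.92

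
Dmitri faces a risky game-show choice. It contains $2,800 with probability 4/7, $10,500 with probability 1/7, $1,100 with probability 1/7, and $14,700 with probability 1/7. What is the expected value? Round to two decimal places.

EV = 4/7 × 2800 + 1/7 × 10500 + 1/7 × 1100 + 1/7 × 14700 = 1600 + 1500 + 157.1429 + 2100 = 5357.1429

$5,357.14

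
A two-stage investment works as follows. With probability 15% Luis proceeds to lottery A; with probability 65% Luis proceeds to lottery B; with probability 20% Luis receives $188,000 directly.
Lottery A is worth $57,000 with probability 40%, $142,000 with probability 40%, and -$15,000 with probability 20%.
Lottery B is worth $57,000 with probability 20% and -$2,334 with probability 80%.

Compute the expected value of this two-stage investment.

$55,286.32

EV(A) = 0.4 × 57000 + 0.4 × 142000 + 0.2 × (-15000) = 22800 + 56800 − 3000 = 76600
EV(B) = 0.2 × 57000 + 0.8 × (-2334) = 11400 − 1867.2 = 9532.8
Branch C: 188000 (certain)
Overall = 0.15 × 76600 + 0.65 × 9532.8 + 0.2 × 188000 = 11490 + 6196.32 + 37600 = 55286.32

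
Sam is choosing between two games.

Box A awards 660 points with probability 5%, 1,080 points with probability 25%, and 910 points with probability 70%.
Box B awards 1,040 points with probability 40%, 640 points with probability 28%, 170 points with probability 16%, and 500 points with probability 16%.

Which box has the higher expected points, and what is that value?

Box A (940 points)

Box A = 0.05 × 660 + 0.25 × 1080 + 0.7 × 910 = 33 + 270 + 637 = 940
Box B = 0.4 × 1040 + 0.28 × 640 + 0.16 × 170 + 0.16 × 500 = 416 + 179.2 + 27.2 + 80 = 702.4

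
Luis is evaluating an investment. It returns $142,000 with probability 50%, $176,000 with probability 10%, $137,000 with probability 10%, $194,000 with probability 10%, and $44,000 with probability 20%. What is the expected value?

EV = 0.5 × 142000 + 0.1 × 176000 + 0.1 × 137000 + 0.1 × 194000 + 0.2 × 44000 = 71000 + 17600 + 13700 + 19400 + 8800 = 130500

$130,500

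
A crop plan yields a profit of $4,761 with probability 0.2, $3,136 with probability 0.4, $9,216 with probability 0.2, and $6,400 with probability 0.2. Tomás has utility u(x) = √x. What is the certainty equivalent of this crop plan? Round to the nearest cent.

$5,097.96

E[u] = 0.2·√4761 + 0.4·√3136 + 0.2·√9216 + 0.2·√6400 = 0.2·69 + 0.4·56 + 0.2·96 + 0.2·80 = 71.4
CE = (71.4)² = 5097.96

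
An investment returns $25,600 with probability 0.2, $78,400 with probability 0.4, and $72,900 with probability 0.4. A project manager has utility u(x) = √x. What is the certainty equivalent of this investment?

$63,504

E[u] = 0.2·√25600 + 0.4·√78400 + 0.4·√72900 = 0.2·160 + 0.4·280 + 0.4·270 = 252
CE = (252)² = 63504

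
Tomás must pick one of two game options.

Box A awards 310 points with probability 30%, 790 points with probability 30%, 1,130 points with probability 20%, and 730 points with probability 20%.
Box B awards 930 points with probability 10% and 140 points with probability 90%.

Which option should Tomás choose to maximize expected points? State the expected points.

Box A = 0.3 × 310 + 0.3 × 790 + 0.2 × 1130 + 0.2 × 730 = 93 + 237 + 226 + 146 = 702
Box B = 0.1 × 930 + 0.9 × 140 = 93 + 126 = 219

Box A (702 points)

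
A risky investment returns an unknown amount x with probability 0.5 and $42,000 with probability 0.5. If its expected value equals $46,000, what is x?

x = $50,000

0.5·x + 0.5·42000 = 46000
0.5·x = 46000 − 21000 = 25000
x = 25000 / 0.5 = 50000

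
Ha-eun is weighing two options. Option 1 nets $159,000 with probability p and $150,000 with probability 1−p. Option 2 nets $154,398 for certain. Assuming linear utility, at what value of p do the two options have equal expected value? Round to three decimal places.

p·159000 + (1−p)·150000 = 154398
9000p + 150000 = 154398
p = (154398 − 150000) / 9000

p = 0.489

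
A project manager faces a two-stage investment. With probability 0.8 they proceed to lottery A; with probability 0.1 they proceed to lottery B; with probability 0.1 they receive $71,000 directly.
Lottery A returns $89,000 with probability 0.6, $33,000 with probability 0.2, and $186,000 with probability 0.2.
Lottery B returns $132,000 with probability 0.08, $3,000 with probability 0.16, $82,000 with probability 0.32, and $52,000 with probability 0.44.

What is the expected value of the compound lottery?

EV(A) = 0.6 × 89000 + 0.2 × 33000 + 0.2 × 186000 = 53400 + 6600 + 37200 = 97200
EV(B) = 0.08 × 132000 + 0.16 × 3000 + 0.32 × 82000 + 0.44 × 52000 = 10560 + 480 + 26240 + 22880 = 60160
Branch C: 71000 (certain)
Overall = 0.8 × 97200 + 0.1 × 60160 + 0.1 × 71000 = 77760 + 6016 + 7100 = 90876

$90,876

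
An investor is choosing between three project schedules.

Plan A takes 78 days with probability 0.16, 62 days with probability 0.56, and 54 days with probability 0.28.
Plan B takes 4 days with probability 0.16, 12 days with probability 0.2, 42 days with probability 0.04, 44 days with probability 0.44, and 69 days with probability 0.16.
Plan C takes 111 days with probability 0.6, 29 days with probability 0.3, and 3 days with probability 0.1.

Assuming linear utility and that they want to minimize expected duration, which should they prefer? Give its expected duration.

Plan B (35.12 days)

Plan A = 0.16 × 78 + 0.56 × 62 + 0.28 × 54 = 12.48 + 34.72 + 15.12 = 62.32
Plan B = 0.16 × 4 + 0.2 × 12 + 0.04 × 42 + 0.44 × 44 + 0.16 × 69 = 0.64 + 2.4 + 1.68 + 19.36 + 11.04 = 35.12
Plan C = 0.6 × 111 + 0.3 × 29 + 0.1 × 3 = 66.6 + 8.7 + 0.3 = 75.6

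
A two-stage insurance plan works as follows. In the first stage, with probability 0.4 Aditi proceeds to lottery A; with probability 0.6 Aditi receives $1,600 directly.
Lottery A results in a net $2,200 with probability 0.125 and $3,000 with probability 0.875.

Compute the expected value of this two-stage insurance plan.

$2,120

EV(A) = 0.125 × 2200 + 0.875 × 3000 = 275 + 2625 = 2900
Branch B: 1600 (certain)
Overall = 0.4 × 2900 + 0.6 × 1600 = 1160 + 960 = 2120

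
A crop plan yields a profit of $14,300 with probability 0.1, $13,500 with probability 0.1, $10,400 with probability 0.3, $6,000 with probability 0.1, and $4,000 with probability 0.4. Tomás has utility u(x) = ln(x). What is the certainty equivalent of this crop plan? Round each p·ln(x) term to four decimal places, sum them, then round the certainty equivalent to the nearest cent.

$7,117.42

E[u] = 0.1·ln(14300) + 0.1·ln(13500) + 0.3·ln(10400) + 0.1·ln(6000) + 0.4·ln(4000) = 0.9568 + 0.9510 + 2.7749 + 0.8700 + 3.3176 = 8.8703
CE = e^8.8703 ≈ 7117.42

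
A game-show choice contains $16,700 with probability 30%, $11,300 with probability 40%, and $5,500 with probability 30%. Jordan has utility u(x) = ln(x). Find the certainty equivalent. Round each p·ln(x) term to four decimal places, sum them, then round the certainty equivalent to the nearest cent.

$10,236.35

E[u] = 0.3·ln(16700) + 0.4·ln(11300) + 0.3·ln(5500) = 2.9169 + 3.7330 + 2.5838 = 9.2337
CE = e^9.2337 ≈ 10236.35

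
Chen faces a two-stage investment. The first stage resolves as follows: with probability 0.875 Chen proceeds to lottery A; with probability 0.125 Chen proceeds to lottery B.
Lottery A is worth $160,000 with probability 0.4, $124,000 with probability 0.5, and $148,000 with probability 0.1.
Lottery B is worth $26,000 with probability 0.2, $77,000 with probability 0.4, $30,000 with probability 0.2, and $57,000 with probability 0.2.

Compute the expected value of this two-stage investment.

$129,875

EV(A) = 0.4 × 160000 + 0.5 × 124000 + 0.1 × 148000 = 64000 + 62000 + 14800 = 140800
EV(B) = 0.2 × 26000 + 0.4 × 77000 + 0.2 × 30000 + 0.2 × 57000 = 5200 + 30800 + 6000 + 11400 = 53400
Overall = 0.875 × 140800 + 0.125 × 53400 = 123200 + 6675 = 129875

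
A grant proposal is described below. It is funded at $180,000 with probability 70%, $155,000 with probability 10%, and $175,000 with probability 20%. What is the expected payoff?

EV = 0.7 × 180000 + 0.1 × 155000 + 0.2 × 175000 = 126000 + 15500 + 35000 = 176500

$176,500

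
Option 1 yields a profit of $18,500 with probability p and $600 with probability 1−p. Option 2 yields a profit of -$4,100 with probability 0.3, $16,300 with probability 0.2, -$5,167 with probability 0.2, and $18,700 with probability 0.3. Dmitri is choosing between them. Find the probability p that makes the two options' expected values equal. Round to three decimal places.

p = 0.336

EV(Option 2) = 0.3 × (-4100) + 0.2 × 16300 + 0.2 × (-5167) + 0.3 × 18700 = -1230 + 3260 − 1033.4 + 5610 = 6606.6
p·18500 + (1−p)·600 = 6606.6
17900p + 600 = 6606.6
p = (6606.6 − 600) / 17900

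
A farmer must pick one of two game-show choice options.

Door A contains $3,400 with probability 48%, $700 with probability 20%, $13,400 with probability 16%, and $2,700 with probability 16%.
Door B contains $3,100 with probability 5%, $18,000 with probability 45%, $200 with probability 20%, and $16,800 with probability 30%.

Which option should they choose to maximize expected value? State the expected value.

Door B ($13,335)

Door A = 0.48 × 3400 + 0.2 × 700 + 0.16 × 13400 + 0.16 × 2700 = 1632 + 140 + 2144 + 432 = 4348
Door B = 0.05 × 3100 + 0.45 × 18000 + 0.2 × 200 + 0.3 × 16800 = 155 + 8100 + 40 + 5040 = 13335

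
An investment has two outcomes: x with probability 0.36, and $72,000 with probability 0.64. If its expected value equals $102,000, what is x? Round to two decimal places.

x = $155,333.33

0.36·x + 0.64·72000 = 102000
0.36·x = 102000 − 46080 = 55920
x = 55920 / 0.36 = 155333.3333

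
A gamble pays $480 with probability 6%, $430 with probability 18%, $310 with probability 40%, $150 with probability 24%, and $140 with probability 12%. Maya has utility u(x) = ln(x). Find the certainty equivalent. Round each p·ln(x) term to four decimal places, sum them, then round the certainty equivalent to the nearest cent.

E[u] = 0.06·ln(480) + 0.18·ln(430) + 0.4·ln(310) + 0.24·ln(150) + 0.12·ln(140) = 0.3704 + 1.0915 + 2.2946 + 1.2026 + 0.5930 = 5.5521
CE = e^5.5521 ≈ 257.78

$257.78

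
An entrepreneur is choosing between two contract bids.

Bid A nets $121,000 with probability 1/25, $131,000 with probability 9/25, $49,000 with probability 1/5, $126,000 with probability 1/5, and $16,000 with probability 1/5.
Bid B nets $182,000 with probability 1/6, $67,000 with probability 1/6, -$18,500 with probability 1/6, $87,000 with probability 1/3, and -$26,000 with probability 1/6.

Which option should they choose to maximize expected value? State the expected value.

Bid A ($90,200)

Bid A = 1/25 × 121000 + 9/25 × 131000 + 1/5 × 49000 + 1/5 × 126000 + 1/5 × 16000 = 4840 + 47160 + 9800 + 25200 + 3200 = 90200
Bid B = 1/6 × 182000 + 1/6 × 67000 + 1/6 × (-18500) + 1/3 × 87000 + 1/6 × (-26000) = 30333.3333 + 11166.6667 − 3083.3333 + 29000 − 4333.3333 = 63083.3333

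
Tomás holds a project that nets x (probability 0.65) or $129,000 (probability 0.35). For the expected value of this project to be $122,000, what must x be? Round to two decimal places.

x = $118,230.77

0.65·x + 0.35·129000 = 122000
0.65·x = 122000 − 45150 = 76850
x = 76850 / 0.65 = 118230.7692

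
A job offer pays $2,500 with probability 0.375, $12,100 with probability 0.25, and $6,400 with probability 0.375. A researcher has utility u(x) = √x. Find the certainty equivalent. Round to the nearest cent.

$5,814.06

E[u] = 0.375·√2500 + 0.25·√12100 + 0.375·√6400 = 0.375·50 + 0.25·110 + 0.375·80 = 76.25
CE = (76.25)² = 5814.0625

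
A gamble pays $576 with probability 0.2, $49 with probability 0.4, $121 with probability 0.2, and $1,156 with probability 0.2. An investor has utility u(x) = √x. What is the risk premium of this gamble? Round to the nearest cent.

$114.64

E[u] = 0.2·√576 + 0.4·√49 + 0.2·√121 + 0.2·√1156 = 0.2·24 + 0.4·7 + 0.2·11 + 0.2·34 = 16.6
CE = (16.6)² = 275.56
Risk premium = EV − CE = 390.2 − 275.56 = 114.64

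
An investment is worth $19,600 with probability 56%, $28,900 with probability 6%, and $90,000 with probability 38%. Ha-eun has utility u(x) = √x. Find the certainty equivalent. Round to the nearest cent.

$41,046.76

E[u] = 0.56·√19600 + 0.06·√28900 + 0.38·√90000 = 0.56·140 + 0.06·170 + 0.38·300 = 202.6
CE = (202.6)² = 41046.76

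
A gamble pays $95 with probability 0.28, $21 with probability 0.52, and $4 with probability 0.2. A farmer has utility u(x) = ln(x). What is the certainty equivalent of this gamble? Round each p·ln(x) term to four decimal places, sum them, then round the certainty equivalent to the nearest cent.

E[u] = 0.28·ln(95) + 0.52·ln(21) + 0.2·ln(4) = 1.2751 + 1.5832 + 0.2773 = 3.1356
CE = e^3.1356 ≈ 23.00

$23.00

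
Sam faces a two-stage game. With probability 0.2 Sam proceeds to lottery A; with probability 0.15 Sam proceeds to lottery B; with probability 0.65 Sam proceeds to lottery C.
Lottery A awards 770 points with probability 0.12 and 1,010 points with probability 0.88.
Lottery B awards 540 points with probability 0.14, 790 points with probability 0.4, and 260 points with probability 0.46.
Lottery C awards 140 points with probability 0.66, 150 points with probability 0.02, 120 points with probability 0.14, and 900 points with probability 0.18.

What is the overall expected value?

EV(A) = 0.12 × 770 + 0.88 × 1010 = 92.4 + 888.8 = 981.2
EV(B) = 0.14 × 540 + 0.4 × 790 + 0.46 × 260 = 75.6 + 316 + 119.6 = 511.2
EV(C) = 0.66 × 140 + 0.02 × 150 + 0.14 × 120 + 0.18 × 900 = 92.4 + 3 + 16.8 + 162 = 274.2
Overall = 0.2 × 981.2 + 0.15 × 511.2 + 0.65 × 274.2 = 196.24 + 76.68 + 178.23 = 451.15

451.15 points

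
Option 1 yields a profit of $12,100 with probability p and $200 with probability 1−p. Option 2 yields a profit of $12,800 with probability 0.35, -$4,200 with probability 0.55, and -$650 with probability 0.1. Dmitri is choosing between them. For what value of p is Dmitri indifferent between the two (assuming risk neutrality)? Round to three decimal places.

p = 0.160

EV(Option 2) = 0.35 × 12800 + 0.55 × (-4200) + 0.1 × (-650) = 4480 − 2310 − 65 = 2105
p·12100 + (1−p)·200 = 2105
11900p + 200 = 2105
p = (2105 − 200) / 11900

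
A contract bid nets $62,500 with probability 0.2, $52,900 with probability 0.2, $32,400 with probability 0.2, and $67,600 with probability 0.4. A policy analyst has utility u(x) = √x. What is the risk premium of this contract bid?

E[u] = 0.2·√62500 + 0.2·√52900 + 0.2·√32400 + 0.4·√67600 = 0.2·250 + 0.2·230 + 0.2·180 + 0.4·260 = 236
CE = (236)² = 55696
Risk premium = EV − CE = 56600 − 55696 = 904

$904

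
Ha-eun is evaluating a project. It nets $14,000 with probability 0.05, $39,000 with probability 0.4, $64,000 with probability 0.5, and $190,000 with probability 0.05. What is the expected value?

$57,800

EV = 0.05 × 14000 + 0.4 × 39000 + 0.5 × 64000 + 0.05 × 190000 = 700 + 15600 + 32000 + 9500 = 57800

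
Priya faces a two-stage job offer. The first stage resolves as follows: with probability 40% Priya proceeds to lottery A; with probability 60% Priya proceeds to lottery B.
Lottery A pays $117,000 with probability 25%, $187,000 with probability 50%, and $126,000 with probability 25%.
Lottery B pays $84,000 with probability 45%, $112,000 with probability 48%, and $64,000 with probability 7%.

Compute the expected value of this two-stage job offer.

$119,324

EV(A) = 0.25 × 117000 + 0.5 × 187000 + 0.25 × 126000 = 29250 + 93500 + 31500 = 154250
EV(B) = 0.45 × 84000 + 0.48 × 112000 + 0.07 × 64000 = 37800 + 53760 + 4480 = 96040
Overall = 0.4 × 154250 + 0.6 × 96040 = 61700 + 57624 = 119324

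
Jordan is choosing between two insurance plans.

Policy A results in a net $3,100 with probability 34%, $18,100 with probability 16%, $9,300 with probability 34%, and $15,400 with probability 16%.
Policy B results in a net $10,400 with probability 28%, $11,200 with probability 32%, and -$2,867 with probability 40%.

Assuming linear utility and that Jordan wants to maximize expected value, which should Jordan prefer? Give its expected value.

Policy A ($9,576)

Policy A = 0.34 × 3100 + 0.16 × 18100 + 0.34 × 9300 + 0.16 × 15400 = 1054 + 2896 + 3162 + 2464 = 9576
Policy B = 0.28 × 10400 + 0.32 × 11200 + 0.4 × (-2867) = 2912 + 3584 − 1146.8 = 5349.2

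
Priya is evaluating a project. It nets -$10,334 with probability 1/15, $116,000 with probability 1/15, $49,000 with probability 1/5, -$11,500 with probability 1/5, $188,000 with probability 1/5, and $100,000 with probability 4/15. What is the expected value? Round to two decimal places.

$78,811.07

EV = 1/15 × (-10334) + 1/15 × 116000 + 1/5 × 49000 + 1/5 × (-11500) + 1/5 × 188000 + 4/15 × 100000 = -688.9333 + 7733.3333 + 9800 − 2300 + 37600 + 26666.6667 = 78811.0667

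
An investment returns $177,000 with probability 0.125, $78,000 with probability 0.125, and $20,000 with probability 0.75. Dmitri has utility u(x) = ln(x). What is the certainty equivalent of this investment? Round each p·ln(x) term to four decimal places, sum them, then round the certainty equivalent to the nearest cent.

E[u] = 0.125·ln(177000) + 0.125·ln(78000) + 0.75·ln(20000) = 1.5105 + 1.4081 + 7.4276 = 10.3462
CE = e^10.3462 ≈ 31138.49

$31,138.49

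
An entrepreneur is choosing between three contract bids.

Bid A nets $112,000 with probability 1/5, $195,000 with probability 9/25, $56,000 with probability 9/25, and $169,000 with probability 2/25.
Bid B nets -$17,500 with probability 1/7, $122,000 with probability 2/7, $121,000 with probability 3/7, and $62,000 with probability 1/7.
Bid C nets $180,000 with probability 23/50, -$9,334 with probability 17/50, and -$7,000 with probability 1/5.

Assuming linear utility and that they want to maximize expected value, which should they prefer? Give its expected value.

Bid A ($126,280)

Bid A = 1/5 × 112000 + 9/25 × 195000 + 9/25 × 56000 + 2/25 × 169000 = 22400 + 70200 + 20160 + 13520 = 126280
Bid B = 1/7 × (-17500) + 2/7 × 122000 + 3/7 × 121000 + 1/7 × 62000 = -2500 + 34857.1429 + 51857.1429 + 8857.1429 = 93071.4286
Bid C = 23/50 × 180000 + 17/50 × (-9334) + 1/5 × (-7000) = 82800 − 3173.56 − 1400 = 78226.44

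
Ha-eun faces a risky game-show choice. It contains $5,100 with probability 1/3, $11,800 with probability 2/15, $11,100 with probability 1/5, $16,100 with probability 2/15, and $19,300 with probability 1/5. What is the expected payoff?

$11,500

EV = 1/3 × 5100 + 2/15 × 11800 + 1/5 × 11100 + 2/15 × 16100 + 1/5 × 19300 = 1700 + 1573.3333 + 2220 + 2146.6667 + 3860 = 11500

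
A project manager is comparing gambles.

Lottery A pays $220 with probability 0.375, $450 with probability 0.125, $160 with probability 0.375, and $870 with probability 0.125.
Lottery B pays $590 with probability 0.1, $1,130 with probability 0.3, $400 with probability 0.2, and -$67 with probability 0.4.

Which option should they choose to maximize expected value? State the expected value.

Lottery B ($451.20)

Lottery A = 0.375 × 220 + 0.125 × 450 + 0.375 × 160 + 0.125 × 870 = 82.5 + 56.25 + 60 + 108.75 = 307.5
Lottery B = 0.1 × 590 + 0.3 × 1130 + 0.2 × 400 + 0.4 × (-67) = 59 + 339 + 80 − 26.8 = 451.2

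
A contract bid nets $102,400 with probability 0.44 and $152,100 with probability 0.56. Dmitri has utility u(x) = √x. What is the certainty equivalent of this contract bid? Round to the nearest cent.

E[u] = 0.44·√102400 + 0.56·√152100 = 0.44·320 + 0.56·390 = 359.2
CE = (359.2)² = 129024.64

$129,024.64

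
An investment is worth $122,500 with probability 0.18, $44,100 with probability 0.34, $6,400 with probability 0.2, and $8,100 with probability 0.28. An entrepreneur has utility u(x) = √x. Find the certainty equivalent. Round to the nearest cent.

E[u] = 0.18·√122500 + 0.34·√44100 + 0.2·√6400 + 0.28·√8100 = 0.18·350 + 0.34·210 + 0.2·80 + 0.28·90 = 175.6
CE = (175.6)² = 30835.36

$30,835.36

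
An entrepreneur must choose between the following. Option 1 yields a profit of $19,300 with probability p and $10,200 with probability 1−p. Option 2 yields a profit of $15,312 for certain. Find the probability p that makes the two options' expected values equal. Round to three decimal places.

p = 0.562

p·19300 + (1−p)·10200 = 15312
9100p + 10200 = 15312
p = (15312 − 10200) / 9100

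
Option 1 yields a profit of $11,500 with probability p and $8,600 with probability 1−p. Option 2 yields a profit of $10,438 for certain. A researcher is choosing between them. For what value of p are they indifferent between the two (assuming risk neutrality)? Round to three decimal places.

p·11500 + (1−p)·8600 = 10438
2900p + 8600 = 10438
p = (10438 − 8600) / 2900

p = 0.634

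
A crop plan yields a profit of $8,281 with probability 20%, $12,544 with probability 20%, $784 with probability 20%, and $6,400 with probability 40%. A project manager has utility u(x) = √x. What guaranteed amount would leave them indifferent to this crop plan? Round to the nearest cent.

$6,115.24

E[u] = 0.2·√8281 + 0.2·√12544 + 0.2·√784 + 0.4·√6400 = 0.2·91 + 0.2·112 + 0.2·28 + 0.4·80 = 78.2
CE = (78.2)² = 6115.24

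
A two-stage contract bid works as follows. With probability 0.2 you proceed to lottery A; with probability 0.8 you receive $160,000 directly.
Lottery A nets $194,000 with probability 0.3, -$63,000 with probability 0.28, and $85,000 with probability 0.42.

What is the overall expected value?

EV(A) = 0.3 × 194000 + 0.28 × (-63000) + 0.42 × 85000 = 58200 − 17640 + 35700 = 76260
Branch B: 160000 (certain)
Overall = 0.2 × 76260 + 0.8 × 160000 = 15252 + 128000 = 143252

$143,252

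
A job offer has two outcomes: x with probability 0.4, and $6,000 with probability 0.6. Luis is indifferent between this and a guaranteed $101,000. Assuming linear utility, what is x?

x = $243,500

0.4·x + 0.6·6000 = 101000
0.4·x = 101000 − 3600 = 97400
x = 97400 / 0.4 = 243500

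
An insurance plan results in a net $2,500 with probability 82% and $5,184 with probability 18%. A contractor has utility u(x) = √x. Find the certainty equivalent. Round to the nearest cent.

$2,911.68

E[u] = 0.82·√2500 + 0.18·√5184 = 0.82·50 + 0.18·72 = 53.96
CE = (53.96)² = 2911.6816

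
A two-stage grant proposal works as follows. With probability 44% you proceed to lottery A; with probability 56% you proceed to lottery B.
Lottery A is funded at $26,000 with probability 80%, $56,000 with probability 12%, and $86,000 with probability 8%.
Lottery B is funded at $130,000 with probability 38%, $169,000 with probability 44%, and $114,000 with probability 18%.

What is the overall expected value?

$95,932.80

EV(A) = 0.8 × 26000 + 0.12 × 56000 + 0.08 × 86000 = 20800 + 6720 + 6880 = 34400
EV(B) = 0.38 × 130000 + 0.44 × 169000 + 0.18 × 114000 = 49400 + 74360 + 20520 = 144280
Overall = 0.44 × 34400 + 0.56 × 144280 = 15136 + 80796.8 = 95932.8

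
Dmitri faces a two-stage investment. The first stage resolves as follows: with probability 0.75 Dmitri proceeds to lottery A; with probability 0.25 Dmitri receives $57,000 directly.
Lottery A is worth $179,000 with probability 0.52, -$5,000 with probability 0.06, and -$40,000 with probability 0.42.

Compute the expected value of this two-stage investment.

EV(A) = 0.52 × 179000 + 0.06 × (-5000) + 0.42 × (-40000) = 93080 − 300 − 16800 = 75980
Branch B: 57000 (certain)
Overall = 0.75 × 75980 + 0.25 × 57000 = 56985 + 14250 = 71235

$71,235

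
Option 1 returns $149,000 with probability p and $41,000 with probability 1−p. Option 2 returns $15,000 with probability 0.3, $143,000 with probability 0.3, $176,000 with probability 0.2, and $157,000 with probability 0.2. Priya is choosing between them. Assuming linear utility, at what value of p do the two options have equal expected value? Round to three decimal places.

EV(Option 2) = 0.3 × 15000 + 0.3 × 143000 + 0.2 × 176000 + 0.2 × 157000 = 4500 + 42900 + 35200 + 31400 = 114000
p·149000 + (1−p)·41000 = 114000
108000p + 41000 = 114000
p = (114000 − 41000) / 108000

p = 0.676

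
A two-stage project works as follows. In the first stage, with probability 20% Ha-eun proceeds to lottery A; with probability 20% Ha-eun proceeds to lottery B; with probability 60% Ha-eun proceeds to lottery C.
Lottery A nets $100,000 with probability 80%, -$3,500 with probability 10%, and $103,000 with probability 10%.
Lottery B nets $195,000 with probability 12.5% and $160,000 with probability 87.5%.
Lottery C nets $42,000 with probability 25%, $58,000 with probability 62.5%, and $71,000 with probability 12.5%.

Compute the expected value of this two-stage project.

EV(A) = 0.8 × 100000 + 0.1 × (-3500) + 0.1 × 103000 = 80000 − 350 + 10300 = 89950
EV(B) = 0.125 × 195000 + 0.875 × 160000 = 24375 + 140000 = 164375
EV(C) = 0.25 × 42000 + 0.625 × 58000 + 0.125 × 71000 = 10500 + 36250 + 8875 = 55625
Overall = 0.2 × 89950 + 0.2 × 164375 + 0.6 × 55625 = 17990 + 32875 + 33375 = 84240

$84,240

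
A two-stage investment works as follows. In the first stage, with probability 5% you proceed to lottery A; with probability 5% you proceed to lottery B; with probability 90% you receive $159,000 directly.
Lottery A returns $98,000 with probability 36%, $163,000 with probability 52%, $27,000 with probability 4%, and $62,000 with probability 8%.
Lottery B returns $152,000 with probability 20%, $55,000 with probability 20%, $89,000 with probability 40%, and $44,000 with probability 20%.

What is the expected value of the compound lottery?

EV(A) = 0.36 × 98000 + 0.52 × 163000 + 0.04 × 27000 + 0.08 × 62000 = 35280 + 84760 + 1080 + 4960 = 126080
EV(B) = 0.2 × 152000 + 0.2 × 55000 + 0.4 × 89000 + 0.2 × 44000 = 30400 + 11000 + 35600 + 8800 = 85800
Branch C: 159000 (certain)
Overall = 0.05 × 126080 + 0.05 × 85800 + 0.9 × 159000 = 6304 + 4290 + 143100 = 153694

$153,694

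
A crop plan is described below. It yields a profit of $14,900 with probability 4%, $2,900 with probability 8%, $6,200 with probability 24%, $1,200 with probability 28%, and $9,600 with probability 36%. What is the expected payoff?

$6,108

EV = 0.04 × 14900 + 0.08 × 2900 + 0.24 × 6200 + 0.28 × 1200 + 0.36 × 9600 = 596 + 232 + 1488 + 336 + 3456 = 6108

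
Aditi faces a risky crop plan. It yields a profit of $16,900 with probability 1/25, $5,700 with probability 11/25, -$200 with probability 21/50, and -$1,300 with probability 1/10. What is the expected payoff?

$2,970

EV = 1/25 × 16900 + 11/25 × 5700 + 21/50 × (-200) + 1/10 × (-1300) = 676 + 2508 − 84 − 130 = 2970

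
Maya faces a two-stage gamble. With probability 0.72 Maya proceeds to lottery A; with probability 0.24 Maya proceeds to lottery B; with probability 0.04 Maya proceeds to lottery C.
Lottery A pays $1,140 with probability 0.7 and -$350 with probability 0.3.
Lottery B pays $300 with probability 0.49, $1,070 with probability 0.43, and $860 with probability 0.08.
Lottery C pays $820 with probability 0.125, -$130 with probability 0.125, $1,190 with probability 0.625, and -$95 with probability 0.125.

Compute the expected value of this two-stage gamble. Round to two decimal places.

$693.90

EV(A) = 0.7 × 1140 + 0.3 × (-350) = 798 − 105 = 693
EV(B) = 0.49 × 300 + 0.43 × 1070 + 0.08 × 860 = 147 + 460.1 + 68.8 = 675.9
EV(C) = 0.125 × 820 + 0.125 × (-130) + 0.625 × 1190 + 0.125 × (-95) = 102.5 − 16.25 + 743.75 − 11.875 = 818.125
Overall = 0.72 × 693 + 0.24 × 675.9 + 0.04 × 818.125 = 498.96 + 162.216 + 32.725 = 693.901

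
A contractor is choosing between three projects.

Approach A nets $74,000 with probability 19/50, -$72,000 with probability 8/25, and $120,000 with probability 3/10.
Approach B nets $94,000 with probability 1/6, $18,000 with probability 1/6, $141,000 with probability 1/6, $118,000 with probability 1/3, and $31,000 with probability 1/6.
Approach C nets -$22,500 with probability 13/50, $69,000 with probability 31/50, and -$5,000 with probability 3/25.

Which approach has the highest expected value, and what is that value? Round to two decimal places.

Approach A = 19/50 × 74000 + 8/25 × (-72000) + 3/10 × 120000 = 28120 − 23040 + 36000 = 41080
Approach B = 1/6 × 94000 + 1/6 × 18000 + 1/6 × 141000 + 1/3 × 118000 + 1/6 × 31000 = 15666.6667 + 3000 + 23500 + 39333.3333 + 5166.6667 = 86666.6667
Approach C = 13/50 × (-22500) + 31/50 × 69000 + 3/25 × (-5000) = -5850 + 42780 − 600 = 36330

Approach B ($86,666.67)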